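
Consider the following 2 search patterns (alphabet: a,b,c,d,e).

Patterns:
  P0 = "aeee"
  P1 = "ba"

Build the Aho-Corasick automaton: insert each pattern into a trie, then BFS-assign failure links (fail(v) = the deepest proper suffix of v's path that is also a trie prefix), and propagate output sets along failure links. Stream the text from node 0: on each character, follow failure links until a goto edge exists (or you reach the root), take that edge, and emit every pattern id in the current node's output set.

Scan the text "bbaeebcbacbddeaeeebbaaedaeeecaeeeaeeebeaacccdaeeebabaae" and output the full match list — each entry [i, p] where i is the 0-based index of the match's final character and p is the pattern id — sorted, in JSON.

Build:
Trie (insert patterns):
  0='ε' goto a→1 b→5
  1='a' goto e→2
  2='ae' goto e→3
  3='aee' goto e→4
  4='aeee' goto ·  [P0 ends]
  5='b' goto a→6
  6='ba' goto ·  [P1 ends]

Failure links (BFS by depth):
  n1('a'): parent n0 fail=0; on 'a' 0 → fail=0;  out ∅∪∅=∅
  n5('b'): parent n0 fail=0; on 'b' 0 → fail=0;  out ∅∪∅=∅
  n2('ae'): parent n1 fail=0; on 'e' 0 → fail=0;  out ∅∪∅=∅
  n6('ba'): parent n5 fail=0; on 'a' 0 → fail=1;  out {1}∪∅={1}
  n3('aee'): parent n2 fail=0; on 'e' 0 → fail=0;  out ∅∪∅=∅
  n4('aeee'): parent n3 fail=0; on 'e' 0 → fail=0;  out {0}∪∅={0}

Scan:
[0] read 'b'  n0⇒n5
[1] read 'b'  n5⇒n5 (fail-walked)
[2] read 'a'  n5⇒n6  → match P1@[1:2]
[3] read 'e'  n6⇒n2 (fail-walked)
[4] read 'e'  n2⇒n3
[5] read 'b'  n3⇒n5 (fail-walked)
[6] read 'c'  n5⇒n0 (fail-walked)
[7] read 'b'  n0⇒n5
[8] read 'a'  n5⇒n6  → match P1@[7:8]
[9] read 'c'  n6⇒n0 (fail-walked)
[10] read 'b'  n0⇒n5
[11] read 'd'  n5⇒n0 (fail-walked)
[12] read 'd'  n0⇒n0
[13] read 'e'  n0⇒n0
[14] read 'a'  n0⇒n1
[15] read 'e'  n1⇒n2
[16] read 'e'  n2⇒n3
[17] read 'e'  n3⇒n4  → match P0@[14:17]
[18] read 'b'  n4⇒n5 (fail-walked)
[19] read 'b'  n5⇒n5 (fail-walked)
[20] read 'a'  n5⇒n6  → match P1@[19:20]
[21] read 'a'  n6⇒n1 (fail-walked)
[22] read 'e'  n1⇒n2
[23] read 'd'  n2⇒n0 (fail-walked)
[24] read 'a'  n0⇒n1
[25] read 'e'  n1⇒n2
[26] read 'e'  n2⇒n3
[27] read 'e'  n3⇒n4  → match P0@[24:27]
[28] read 'c'  n4⇒n0 (fail-walked)
[29] read 'a'  n0⇒n1
[30] read 'e'  n1⇒n2
[31] read 'e'  n2⇒n3
[32] read 'e'  n3⇒n4  → match P0@[29:32]
[33] read 'a'  n4⇒n1 (fail-walked)
[34] read 'e'  n1⇒n2
[35] read 'e'  n2⇒n3
[36] read 'e'  n3⇒n4  → match P0@[33:36]
[37] read 'b'  n4⇒n5 (fail-walked)
[38] read 'e'  n5⇒n0 (fail-walked)
[39] read 'a'  n0⇒n1
[40] read 'a'  n1⇒n1 (fail-walked)
[41] read 'c'  n1⇒n0 (fail-walked)
[42] read 'c'  n0⇒n0
[43] read 'c'  n0⇒n0
[44] read 'd'  n0⇒n0
[45] read 'a'  n0⇒n1
[46] read 'e'  n1⇒n2
[47] read 'e'  n2⇒n3
[48] read 'e'  n3⇒n4  → match P0@[45:48]
[49] read 'b'  n4⇒n5 (fail-walked)
[50] read 'a'  n5⇒n6  → match P1@[49:50]
[51] read 'b'  n6⇒n5 (fail-walked)
[52] read 'a'  n5⇒n6  → match P1@[51:52]
[53] read 'a'  n6⇒n1 (fail-walked)
[54] read 'e'  n1⇒n2

Matches: [[2,1],[8,1],[17,0],[20,1],[27,0],[32,0],[36,0],[48,0],[50,1],[52,1]]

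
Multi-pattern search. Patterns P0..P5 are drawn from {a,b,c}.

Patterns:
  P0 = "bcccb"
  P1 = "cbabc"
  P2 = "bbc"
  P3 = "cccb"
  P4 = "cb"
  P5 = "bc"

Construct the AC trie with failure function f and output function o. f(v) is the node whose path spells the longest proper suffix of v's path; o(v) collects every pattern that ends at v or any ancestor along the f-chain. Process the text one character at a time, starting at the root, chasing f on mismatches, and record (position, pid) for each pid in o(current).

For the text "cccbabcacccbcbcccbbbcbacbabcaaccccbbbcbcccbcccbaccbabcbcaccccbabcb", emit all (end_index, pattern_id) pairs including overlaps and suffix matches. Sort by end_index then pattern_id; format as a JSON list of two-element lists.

Build:
Trie (insert patterns):
  0='ε' goto b→1 c→6
  1='b' goto b→11 c→2
  2='bc' goto c→3  [P5 ends]
  3='bcc' goto c→4
  4='bccc' goto b→5
  5='bcccb' goto ·  [P0 ends]
  6='c' goto b→7 c→13
  7='cb' goto a→8  [P4 ends]
  8='cba' goto b→9
  9='cbab' goto c→10
  10='cbabc' goto ·  [P1 ends]
  11='bb' goto c→12
  12='bbc' goto ·  [P2 ends]
  13='cc' goto c→14
  14='ccc' goto b→15
  15='cccb' goto ·  [P3 ends]

Failure links (BFS by depth):
  n1('b'): parent n0 fail=0; on 'b' 0 → fail=0;  out ∅∪∅=∅
  n6('c'): parent n0 fail=0; on 'c' 0 → fail=0;  out ∅∪∅=∅
  n2('bc'): parent n1 fail=0; on 'c' 0 → fail=6;  out {5}∪∅={5}
  n7('cb'): parent n6 fail=0; on 'b' 0 → fail=1;  out {4}∪∅={4}
  n11('bb'): parent n1 fail=0; on 'b' 0 → fail=1;  out ∅∪∅=∅
  n13('cc'): parent n6 fail=0; on 'c' 0 → fail=6;  out ∅∪∅=∅
  n3('bcc'): parent n2 fail=6; on 'c' 6 → fail=13;  out ∅∪∅=∅
  n8('cba'): parent n7 fail=1; on 'a' 1→0 → fail=0;  out ∅∪∅=∅
  n12('bbc'): parent n11 fail=1; on 'c' 1 → fail=2;  out {2}∪{5}={2,5}
  n14('ccc'): parent n13 fail=6; on 'c' 6 → fail=13;  out ∅∪∅=∅
  n4('bccc'): parent n3 fail=13; on 'c' 13 → fail=14;  out ∅∪∅=∅
  n9('cbab'): parent n8 fail=0; on 'b' 0 → fail=1;  out ∅∪∅=∅
  n15('cccb'): parent n14 fail=13; on 'b' 13→6 → fail=7;  out {3}∪{4}={3,4}
  n5('bcccb'): parent n4 fail=14; on 'b' 14 → fail=15;  out {0}∪{3,4}={0,3,4}
  n10('cbabc'): parent n9 fail=1; on 'c' 1 → fail=2;  out {1}∪{5}={1,5}

Scan:
pos 0 'c': at 6
pos 1 'c': at 13
pos 2 'c': at 14
pos 3 'b': at 15  emit P3@[0:3],P4@[2:3]
pos 4 'a': at 8 ·f
pos 5 'b': at 9
pos 6 'c': at 10  emit P1@[2:6],P5@[5:6]
pos 7 'a': at 0 ·f
pos 8 'c': at 6
pos 9 'c': at 13
pos 10 'c': at 14
pos 11 'b': at 15  emit P3@[8:11],P4@[10:11]
pos 12 'c': at 2 ·f  emit P5@[11:12]
pos 13 'b': at 7 ·f  emit P4@[12:13]
pos 14 'c': at 2 ·f  emit P5@[13:14]
pos 15 'c': at 3
pos 16 'c': at 4
pos 17 'b': at 5  emit P0@[13:17],P3@[14:17],P4@[16:17]
pos 18 'b': at 11 ·f
pos 19 'b': at 11 ·f
pos 20 'c': at 12  emit P2@[18:20],P5@[19:20]
pos 21 'b': at 7 ·f  emit P4@[20:21]
pos 22 'a': at 8
pos 23 'c': at 6 ·f
pos 24 'b': at 7  emit P4@[23:24]
pos 25 'a': at 8
pos 26 'b': at 9
pos 27 'c': at 10  emit P1@[23:27],P5@[26:27]
pos 28 'a': at 0 ·f
pos 29 'a': at 0
pos 30 'c': at 6
pos 31 'c': at 13
pos 32 'c': at 14
pos 33 'c': at 14 ·f
pos 34 'b': at 15  emit P3@[31:34],P4@[33:34]
pos 35 'b': at 11 ·f
pos 36 'b': at 11 ·f
pos 37 'c': at 12  emit P2@[35:37],P5@[36:37]
pos 38 'b': at 7 ·f  emit P4@[37:38]
pos 39 'c': at 2 ·f  emit P5@[38:39]
pos 40 'c': at 3
pos 41 'c': at 4
pos 42 'b': at 5  emit P0@[38:42],P3@[39:42],P4@[41:42]
pos 43 'c': at 2 ·f  emit P5@[42:43]
pos 44 'c': at 3
pos 45 'c': at 4
pos 46 'b': at 5  emit P0@[42:46],P3@[43:46],P4@[45:46]
pos 47 'a': at 8 ·f
pos 48 'c': at 6 ·f
pos 49 'c': at 13
pos 50 'b': at 7 ·f  emit P4@[49:50]
pos 51 'a': at 8
pos 52 'b': at 9
pos 53 'c': at 10  emit P1@[49:53],P5@[52:53]
pos 54 'b': at 7 ·f  emit P4@[53:54]
pos 55 'c': at 2 ·f  emit P5@[54:55]
pos 56 'a': at 0 ·f
pos 57 'c': at 6
pos 58 'c': at 13
pos 59 'c': at 14
pos 60 'c': at 14 ·f
pos 61 'b': at 15  emit P3@[58:61],P4@[60:61]
pos 62 'a': at 8 ·f
pos 63 'b': at 9
pos 64 'c': at 10  emit P1@[60:64],P5@[63:64]
pos 65 'b': at 7 ·f  emit P4@[64:65]

Matches: [[3,3],[3,4],[6,1],[6,5],[11,3],[11,4],[12,5],[13,4],[14,5],[17,0],[17,3],[17,4],[20,2],[20,5],[21,4],[24,4],[27,1],[27,5],[34,3],[34,4],[37,2],[37,5],[38,4],[39,5],[42,0],[42,3],[42,4],[43,5],[46,0],[46,3],[46,4],[50,4],[53,1],[53,5],[54,4],[55,5],[61,3],[61,4],[64,1],[64,5],[65,4]]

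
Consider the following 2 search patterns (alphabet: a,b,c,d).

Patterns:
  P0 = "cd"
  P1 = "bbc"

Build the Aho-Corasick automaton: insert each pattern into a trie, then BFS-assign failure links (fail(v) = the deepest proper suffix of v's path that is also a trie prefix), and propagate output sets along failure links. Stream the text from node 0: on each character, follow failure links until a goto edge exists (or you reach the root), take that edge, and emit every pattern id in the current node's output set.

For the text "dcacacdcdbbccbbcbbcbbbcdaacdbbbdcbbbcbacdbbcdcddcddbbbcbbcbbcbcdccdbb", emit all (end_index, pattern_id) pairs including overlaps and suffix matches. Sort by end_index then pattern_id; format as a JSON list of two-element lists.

Build:
Trie nodes:
  0='ε' goto b→3 c→1
  1='c' goto d→2
  2='cd' goto ·  ←P0
  3='b' goto b→4
  4='bb' goto c→5
  5='bbc' goto ·  ←P1

BFS fail/out derivation:
  fail(1) 'c': from fail(0)=0 chase 'c': 0 ⇒ 0;  out=∅∪out(0)=∅
  fail(3) 'b': from fail(0)=0 chase 'b': 0 ⇒ 0;  out=∅∪out(0)=∅
  fail(2) 'cd': from fail(1)=0 chase 'd': 0 ⇒ 0;  out={0}∪out(0)={0}
  fail(4) 'bb': from fail(3)=0 chase 'b': 0 ⇒ 3;  out=∅∪out(3)=∅
  fail(5) 'bbc': from fail(4)=3 chase 'c': 3→0 ⇒ 1;  out={1}∪out(1)={1}

Text stream:
[0] read 'd'  n0⇒n0
[1] read 'c'  n0⇒n1
[2] read 'a'  n1⇒n0 (fail-walked)
[3] read 'c'  n0⇒n1
[4] read 'a'  n1⇒n0 (fail-walked)
[5] read 'c'  n0⇒n1
[6] read 'd'  n1⇒n2  emit P0@[5:6]
[7] read 'c'  n2⇒n1 (fail-walked)
[8] read 'd'  n1⇒n2  emit P0@[7:8]
[9] read 'b'  n2⇒n3 (fail-walked)
[10] read 'b'  n3⇒n4
[11] read 'c'  n4⇒n5  emit P1@[9:11]
[12] read 'c'  n5⇒n1 (fail-walked)
[13] read 'b'  n1⇒n3 (fail-walked)
[14] read 'b'  n3⇒n4
[15] read 'c'  n4⇒n5  emit P1@[13:15]
[16] read 'b'  n5⇒n3 (fail-walked)
[17] read 'b'  n3⇒n4
[18] read 'c'  n4⇒n5  emit P1@[16:18]
[19] read 'b'  n5⇒n3 (fail-walked)
[20] read 'b'  n3⇒n4
[21] read 'b'  n4⇒n4 (fail-walked)
[22] read 'c'  n4⇒n5  emit P1@[20:22]
[23] read 'd'  n5⇒n2 (fail-walked)  emit P0@[22:23]
[24] read 'a'  n2⇒n0 (fail-walked)
[25] read 'a'  n0⇒n0
[26] read 'c'  n0⇒n1
[27] read 'd'  n1⇒n2  emit P0@[26:27]
[28] read 'b'  n2⇒n3 (fail-walked)
[29] read 'b'  n3⇒n4
[30] read 'b'  n4⇒n4 (fail-walked)
[31] read 'd'  n4⇒n0 (fail-walked)
[32] read 'c'  n0⇒n1
[33] read 'b'  n1⇒n3 (fail-walked)
[34] read 'b'  n3⇒n4
[35] read 'b'  n4⇒n4 (fail-walked)
[36] read 'c'  n4⇒n5  emit P1@[34:36]
[37] read 'b'  n5⇒n3 (fail-walked)
[38] read 'a'  n3⇒n0 (fail-walked)
[39] read 'c'  n0⇒n1
[40] read 'd'  n1⇒n2  emit P0@[39:40]
[41] read 'b'  n2⇒n3 (fail-walked)
[42] read 'b'  n3⇒n4
[43] read 'c'  n4⇒n5  emit P1@[41:43]
[44] read 'd'  n5⇒n2 (fail-walked)  emit P0@[43:44]
[45] read 'c'  n2⇒n1 (fail-walked)
[46] read 'd'  n1⇒n2  emit P0@[45:46]
[47] read 'd'  n2⇒n0 (fail-walked)
[48] read 'c'  n0⇒n1
[49] read 'd'  n1⇒n2  emit P0@[48:49]
[50] read 'd'  n2⇒n0 (fail-walked)
[51] read 'b'  n0⇒n3
[52] read 'b'  n3⇒n4
[53] read 'b'  n4⇒n4 (fail-walked)
[54] read 'c'  n4⇒n5  emit P1@[52:54]
[55] read 'b'  n5⇒n3 (fail-walked)
[56] read 'b'  n3⇒n4
[57] read 'c'  n4⇒n5  emit P1@[55:57]
[58] read 'b'  n5⇒n3 (fail-walked)
[59] read 'b'  n3⇒n4
[60] read 'c'  n4⇒n5  emit P1@[58:60]
[61] read 'b'  n5⇒n3 (fail-walked)
[62] read 'c'  n3⇒n1 (fail-walked)
[63] read 'd'  n1⇒n2  emit P0@[62:63]
[64] read 'c'  n2⇒n1 (fail-walked)
[65] read 'c'  n1⇒n1 (fail-walked)
[66] read 'd'  n1⇒n2  emit P0@[65:66]
[67] read 'b'  n2⇒n3 (fail-walked)
[68] read 'b'  n3⇒n4

All matches (sorted): [[6,0],[8,0],[11,1],[15,1],[18,1],[22,1],[23,0],[27,0],[36,1],[40,0],[43,1],[44,0],[46,0],[49,0],[54,1],[57,1],[60,1],[63,0],[66,0]]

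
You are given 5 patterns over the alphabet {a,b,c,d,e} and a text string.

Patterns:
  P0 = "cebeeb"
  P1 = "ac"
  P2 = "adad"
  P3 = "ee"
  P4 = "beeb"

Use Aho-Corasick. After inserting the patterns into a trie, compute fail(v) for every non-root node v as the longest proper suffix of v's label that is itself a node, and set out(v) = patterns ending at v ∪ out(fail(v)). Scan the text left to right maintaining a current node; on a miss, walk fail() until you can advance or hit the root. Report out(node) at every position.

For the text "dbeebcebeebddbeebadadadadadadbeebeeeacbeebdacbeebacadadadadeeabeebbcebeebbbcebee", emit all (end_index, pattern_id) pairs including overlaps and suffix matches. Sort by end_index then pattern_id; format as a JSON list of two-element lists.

Build automaton:
Trie (insert patterns):
  n0 'ε': a→7 b→14 c→1 e→12
  n1 'c': e→2
  n2 'ce': b→3
  n3 'ceb': e→4
  n4 'cebe': e→5
  n5 'cebee': b→6
  n6 'cebeeb': ·  [P0 ends]
  n7 'a': c→8 d→9
  n8 'ac': ·  [P1 ends]
  n9 'ad': a→10
  n10 'ada': d→11
  n11 'adad': ·  [P2 ends]
  n12 'e': e→13
  n13 'ee': ·  [P3 ends]
  n14 'b': e→15
  n15 'be': e→16
  n16 'bee': b→17
  n17 'beeb': ·  [P4 ends]

Failure links (BFS by depth):
  n1('c'): parent n0 fail=0; on 'c' 0 → fail=0;  out ∅∪∅=∅
  n7('a'): parent n0 fail=0; on 'a' 0 → fail=0;  out ∅∪∅=∅
  n12('e'): parent n0 fail=0; on 'e' 0 → fail=0;  out ∅∪∅=∅
  n14('b'): parent n0 fail=0; on 'b' 0 → fail=0;  out ∅∪∅=∅
  n2('ce'): parent n1 fail=0; on 'e' 0 → fail=12;  out ∅∪∅=∅
  n8('ac'): parent n7 fail=0; on 'c' 0 → fail=1;  out {1}∪∅={1}
  n9('ad'): parent n7 fail=0; on 'd' 0 → fail=0;  out ∅∪∅=∅
  n13('ee'): parent n12 fail=0; on 'e' 0 → fail=12;  out {3}∪∅={3}
  n15('be'): parent n14 fail=0; on 'e' 0 → fail=12;  out ∅∪∅=∅
  n3('ceb'): parent n2 fail=12; on 'b' 12→0 → fail=14;  out ∅∪∅=∅
  n10('ada'): parent n9 fail=0; on 'a' 0 → fail=7;  out ∅∪∅=∅
  n16('bee'): parent n15 fail=12; on 'e' 12 → fail=13;  out ∅∪{3}={3}
  n4('cebe'): parent n3 fail=14; on 'e' 14 → fail=15;  out ∅∪∅=∅
  n11('adad'): parent n10 fail=7; on 'd' 7 → fail=9;  out {2}∪∅={2}
  n17('beeb'): parent n16 fail=13; on 'b' 13→12→0 → fail=14;  out {4}∪∅={4}
  n5('cebee'): parent n4 fail=15; on 'e' 15 → fail=16;  out ∅∪{3}={3}
  n6('cebeeb'): parent n5 fail=16; on 'b' 16 → fail=17;  out {0}∪{4}={0,4}

Scan:
pos 0 'd': at 0
pos 1 'b': at 14
pos 2 'e': at 15
pos 3 'e': at 16  → match P3@[2:3]
pos 4 'b': at 17  → match P4@[1:4]
pos 5 'c': at 1 (via fail)
pos 6 'e': at 2
pos 7 'b': at 3
pos 8 'e': at 4
pos 9 'e': at 5  → match P3@[8:9]
pos 10 'b': at 6  → match P0@[5:10],P4@[7:10]
pos 11 'd': at 0 (via fail)
pos 12 'd': at 0
pos 13 'b': at 14
pos 14 'e': at 15
pos 15 'e': at 16  → match P3@[14:15]
pos 16 'b': at 17  → match P4@[13:16]
pos 17 'a': at 7 (via fail)
pos 18 'd': at 9
pos 19 'a': at 10
pos 20 'd': at 11  → match P2@[17:20]
pos 21 'a': at 10 (via fail)
pos 22 'd': at 11  → match P2@[19:22]
pos 23 'a': at 10 (via fail)
pos 24 'd': at 11  → match P2@[21:24]
pos 25 'a': at 10 (via fail)
pos 26 'd': at 11  → match P2@[23:26]
pos 27 'a': at 10 (via fail)
pos 28 'd': at 11  → match P2@[25:28]
pos 29 'b': at 14 (via fail)
pos 30 'e': at 15
pos 31 'e': at 16  → match P3@[30:31]
pos 32 'b': at 17  → match P4@[29:32]
pos 33 'e': at 15 (via fail)
pos 34 'e': at 16  → match P3@[33:34]
pos 35 'e': at 13 (via fail)  → match P3@[34:35]
pos 36 'a': at 7 (via fail)
pos 37 'c': at 8  → match P1@[36:37]
pos 38 'b': at 14 (via fail)
pos 39 'e': at 15
pos 40 'e': at 16  → match P3@[39:40]
pos 41 'b': at 17  → match P4@[38:41]
pos 42 'd': at 0 (via fail)
pos 43 'a': at 7
pos 44 'c': at 8  → match P1@[43:44]
pos 45 'b': at 14 (via fail)
pos 46 'e': at 15
pos 47 'e': at 16  → match P3@[46:47]
pos 48 'b': at 17  → match P4@[45:48]
pos 49 'a': at 7 (via fail)
pos 50 'c': at 8  → match P1@[49:50]
pos 51 'a': at 7 (via fail)
pos 52 'd': at 9
pos 53 'a': at 10
pos 54 'd': at 11  → match P2@[51:54]
pos 55 'a': at 10 (via fail)
pos 56 'd': at 11  → match P2@[53:56]
pos 57 'a': at 10 (via fail)
pos 58 'd': at 11  → match P2@[55:58]
pos 59 'e': at 12 (via fail)
pos 60 'e': at 13  → match P3@[59:60]
pos 61 'a': at 7 (via fail)
pos 62 'b': at 14 (via fail)
pos 63 'e': at 15
pos 64 'e': at 16  → match P3@[63:64]
pos 65 'b': at 17  → match P4@[62:65]
pos 66 'b': at 14 (via fail)
pos 67 'c': at 1 (via fail)
pos 68 'e': at 2
pos 69 'b': at 3
pos 70 'e': at 4
pos 71 'e': at 5  → match P3@[70:71]
pos 72 'b': at 6  → match P0@[67:72],P4@[69:72]
pos 73 'b': at 14 (via fail)
pos 74 'b': at 14 (via fail)
pos 75 'c': at 1 (via fail)
pos 76 'e': at 2
pos 77 'b': at 3
pos 78 'e': at 4
pos 79 'e': at 5  → match P3@[78:79]

All matches (sorted): [[3,3],[4,4],[9,3],[10,0],[10,4],[15,3],[16,4],[20,2],[22,2],[24,2],[26,2],[28,2],[31,3],[32,4],[34,3],[35,3],[37,1],[40,3],[41,4],[44,1],[47,3],[48,4],[50,1],[54,2],[56,2],[58,2],[60,3],[64,3],[65,4],[71,3],[72,0],[72,4],[79,3]]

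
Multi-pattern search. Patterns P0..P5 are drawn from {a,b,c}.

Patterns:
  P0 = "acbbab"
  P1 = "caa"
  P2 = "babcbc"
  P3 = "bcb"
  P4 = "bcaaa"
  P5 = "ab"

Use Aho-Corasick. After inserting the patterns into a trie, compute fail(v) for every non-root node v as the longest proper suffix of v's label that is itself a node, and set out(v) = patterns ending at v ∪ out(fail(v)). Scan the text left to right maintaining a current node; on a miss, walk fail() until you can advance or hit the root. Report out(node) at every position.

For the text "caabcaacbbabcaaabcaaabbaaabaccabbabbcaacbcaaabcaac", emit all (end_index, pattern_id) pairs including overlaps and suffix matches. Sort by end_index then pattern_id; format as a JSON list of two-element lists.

Build:
Trie (insert patterns):
  0='ε' goto a→1 b→10 c→7
  1='a' goto b→21 c→2
  2='ac' goto b→3
  3='acb' goto b→4
  4='acbb' goto a→5
  5='acbba' goto b→6
  6='acbbab' goto ·  [P0 ends]
  7='c' goto a→8
  8='ca' goto a→9
  9='caa' goto ·  [P1 ends]
  10='b' goto a→11 c→16
  11='ba' goto b→12
  12='bab' goto c→13
  13='babc' goto b→14
  14='babcb' goto c→15
  15='babcbc' goto ·  [P2 ends]
  16='bc' goto a→18 b→17
  17='bcb' goto ·  [P3 ends]
  18='bca' goto a→19
  19='bcaa' goto a→20
  20='bcaaa' goto ·  [P4 ends]
  21='ab' goto ·  [P5 ends]

BFS fail/out derivation:
  n1('a'): parent n0 fail=0; on 'a' 0 → fail=0;  out ∅∪∅=∅
  n7('c'): parent n0 fail=0; on 'c' 0 → fail=0;  out ∅∪∅=∅
  n10('b'): parent n0 fail=0; on 'b' 0 → fail=0;  out ∅∪∅=∅
  n2('ac'): parent n1 fail=0; on 'c' 0 → fail=7;  out ∅∪∅=∅
  n8('ca'): parent n7 fail=0; on 'a' 0 → fail=1;  out ∅∪∅=∅
  n11('ba'): parent n10 fail=0; on 'a' 0 → fail=1;  out ∅∪∅=∅
  n16('bc'): parent n10 fail=0; on 'c' 0 → fail=7;  out ∅∪∅=∅
  n21('ab'): parent n1 fail=0; on 'b' 0 → fail=10;  out {5}∪∅={5}
  n3('acb'): parent n2 fail=7; on 'b' 7→0 → fail=10;  out ∅∪∅=∅
  n9('caa'): parent n8 fail=1; on 'a' 1→0 → fail=1;  out {1}∪∅={1}
  n12('bab'): parent n11 fail=1; on 'b' 1 → fail=21;  out ∅∪{5}={5}
  n17('bcb'): parent n16 fail=7; on 'b' 7→0 → fail=10;  out {3}∪∅={3}
  n18('bca'): parent n16 fail=7; on 'a' 7 → fail=8;  out ∅∪∅=∅
  n4('acbb'): parent n3 fail=10; on 'b' 10→0 → fail=10;  out ∅∪∅=∅
  n13('babc'): parent n12 fail=21; on 'c' 21→10 → fail=16;  out ∅∪∅=∅
  n19('bcaa'): parent n18 fail=8; on 'a' 8 → fail=9;  out ∅∪{1}={1}
  n5('acbba'): parent n4 fail=10; on 'a' 10 → fail=11;  out ∅∪∅=∅
  n14('babcb'): parent n13 fail=16; on 'b' 16 → fail=17;  out ∅∪{3}={3}
  n20('bcaaa'): parent n19 fail=9; on 'a' 9→1→0 → fail=1;  out {4}∪∅={4}
  n6('acbbab'): parent n5 fail=11; on 'b' 11 → fail=12;  out {0}∪{5}={0,5}
  n15('babcbc'): parent n14 fail=17; on 'c' 17→10 → fail=16;  out {2}∪∅={2}

Scan:
pos 0 'c': at 7
pos 1 'a': at 8
pos 2 'a': at 9  emit P1@[0:2]
pos 3 'b': at 21 (via fail)  emit P5@[2:3]
pos 4 'c': at 16 (via fail)
pos 5 'a': at 18
pos 6 'a': at 19  emit P1@[4:6]
pos 7 'c': at 2 (via fail)
pos 8 'b': at 3
pos 9 'b': at 4
pos 10 'a': at 5
pos 11 'b': at 6  emit P0@[6:11],P5@[10:11]
pos 12 'c': at 13 (via fail)
pos 13 'a': at 18 (via fail)
pos 14 'a': at 19  emit P1@[12:14]
pos 15 'a': at 20  emit P4@[11:15]
pos 16 'b': at 21 (via fail)  emit P5@[15:16]
pos 17 'c': at 16 (via fail)
pos 18 'a': at 18
pos 19 'a': at 19  emit P1@[17:19]
pos 20 'a': at 20  emit P4@[16:20]
pos 21 'b': at 21 (via fail)  emit P5@[20:21]
pos 22 'b': at 10 (via fail)
pos 23 'a': at 11
pos 24 'a': at 1 (via fail)
pos 25 'a': at 1 (via fail)
pos 26 'b': at 21  emit P5@[25:26]
pos 27 'a': at 11 (via fail)
pos 28 'c': at 2 (via fail)
pos 29 'c': at 7 (via fail)
pos 30 'a': at 8
pos 31 'b': at 21 (via fail)  emit P5@[30:31]
pos 32 'b': at 10 (via fail)
pos 33 'a': at 11
pos 34 'b': at 12  emit P5@[33:34]
pos 35 'b': at 10 (via fail)
pos 36 'c': at 16
pos 37 'a': at 18
pos 38 'a': at 19  emit P1@[36:38]
pos 39 'c': at 2 (via fail)
pos 40 'b': at 3
pos 41 'c': at 16 (via fail)
pos 42 'a': at 18
pos 43 'a': at 19  emit P1@[41:43]
pos 44 'a': at 20  emit P4@[40:44]
pos 45 'b': at 21 (via fail)  emit P5@[44:45]
pos 46 'c': at 16 (via fail)
pos 47 'a': at 18
pos 48 'a': at 19  emit P1@[46:48]
pos 49 'c': at 2 (via fail)

All matches (sorted): [[2,1],[3,5],[6,1],[11,0],[11,5],[14,1],[15,4],[16,5],[19,1],[20,4],[21,5],[26,5],[31,5],[34,5],[38,1],[43,1],[44,4],[45,5],[48,1]]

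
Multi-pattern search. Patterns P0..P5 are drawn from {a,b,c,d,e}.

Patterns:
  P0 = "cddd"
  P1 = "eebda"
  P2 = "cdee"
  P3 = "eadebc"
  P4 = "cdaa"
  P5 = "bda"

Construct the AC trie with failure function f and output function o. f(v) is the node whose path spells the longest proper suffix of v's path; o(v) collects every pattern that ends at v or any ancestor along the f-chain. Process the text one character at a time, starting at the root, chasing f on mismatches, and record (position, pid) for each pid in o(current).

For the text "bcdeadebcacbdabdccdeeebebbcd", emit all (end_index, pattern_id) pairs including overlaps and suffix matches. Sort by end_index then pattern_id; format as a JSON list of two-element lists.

Build automaton:
Trie nodes:
  n0 'ε': b→19 c→1 e→5
  n1 'c': d→2
  n2 'cd': a→17 d→3 e→10
  n3 'cdd': d→4
  n4 'cddd': ·  ←P0
  n5 'e': a→12 e→6
  n6 'ee': b→7
  n7 'eeb': d→8
  n8 'eebd': a→9
  n9 'eebda': ·  ←P1
  n10 'cde': e→11
  n11 'cdee': ·  ←P2
  n12 'ea': d→13
  n13 'ead': e→14
  n14 'eade': b→15
  n15 'eadeb': c→16
  n16 'eadebc': ·  ←P3
  n17 'cda': a→18
  n18 'cdaa': ·  ←P4
  n19 'b': d→20
  n20 'bd': a→21
  n21 'bda': ·  ←P5

BFS fail/out derivation:
  n1('c'): parent n0 fail=0; on 'c' 0 → fail=0;  out ∅∪∅=∅
  n5('e'): parent n0 fail=0; on 'e' 0 → fail=0;  out ∅∪∅=∅
  n19('b'): parent n0 fail=0; on 'b' 0 → fail=0;  out ∅∪∅=∅
  n2('cd'): parent n1 fail=0; on 'd' 0 → fail=0;  out ∅∪∅=∅
  n6('ee'): parent n5 fail=0; on 'e' 0 → fail=5;  out ∅∪∅=∅
  n12('ea'): parent n5 fail=0; on 'a' 0 → fail=0;  out ∅∪∅=∅
  n20('bd'): parent n19 fail=0; on 'd' 0 → fail=0;  out ∅∪∅=∅
  n3('cdd'): parent n2 fail=0; on 'd' 0 → fail=0;  out ∅∪∅=∅
  n7('eeb'): parent n6 fail=5; on 'b' 5→0 → fail=19;  out ∅∪∅=∅
  n10('cde'): parent n2 fail=0; on 'e' 0 → fail=5;  out ∅∪∅=∅
  n13('ead'): parent n12 fail=0; on 'd' 0 → fail=0;  out ∅∪∅=∅
  n17('cda'): parent n2 fail=0; on 'a' 0 → fail=0;  out ∅∪∅=∅
  n21('bda'): parent n20 fail=0; on 'a' 0 → fail=0;  out {5}∪∅={5}
  n4('cddd'): parent n3 fail=0; on 'd' 0 → fail=0;  out {0}∪∅={0}
  n8('eebd'): parent n7 fail=19; on 'd' 19 → fail=20;  out ∅∪∅=∅
  n11('cdee'): parent n10 fail=5; on 'e' 5 → fail=6;  out {2}∪∅={2}
  n14('eade'): parent n13 fail=0; on 'e' 0 → fail=5;  out ∅∪∅=∅
  n18('cdaa'): parent n17 fail=0; on 'a' 0 → fail=0;  out {4}∪∅={4}
  n9('eebda'): parent n8 fail=20; on 'a' 20 → fail=21;  out {1}∪{5}={1,5}
  n15('eadeb'): parent n14 fail=5; on 'b' 5→0 → fail=19;  out ∅∪∅=∅
  n16('eadebc'): parent n15 fail=19; on 'c' 19→0 → fail=1;  out {3}∪∅={3}

Run:
pos 0 'b': at 19
pos 1 'c': at 1 (via fail)
pos 2 'd': at 2
pos 3 'e': at 10
pos 4 'a': at 12 (via fail)
pos 5 'd': at 13
pos 6 'e': at 14
pos 7 'b': at 15
pos 8 'c': at 16  → match P3@[3:8]
pos 9 'a': at 0 (via fail)
pos 10 'c': at 1
pos 11 'b': at 19 (via fail)
pos 12 'd': at 20
pos 13 'a': at 21  → match P5@[11:13]
pos 14 'b': at 19 (via fail)
pos 15 'd': at 20
pos 16 'c': at 1 (via fail)
pos 17 'c': at 1 (via fail)
pos 18 'd': at 2
pos 19 'e': at 10
pos 20 'e': at 11  → match P2@[17:20]
pos 21 'e': at 6 (via fail)
pos 22 'b': at 7
pos 23 'e': at 5 (via fail)
pos 24 'b': at 19 (via fail)
pos 25 'b': at 19 (via fail)
pos 26 'c': at 1 (via fail)
pos 27 'd': at 2

Matches: [[8,3],[13,5],[20,2]]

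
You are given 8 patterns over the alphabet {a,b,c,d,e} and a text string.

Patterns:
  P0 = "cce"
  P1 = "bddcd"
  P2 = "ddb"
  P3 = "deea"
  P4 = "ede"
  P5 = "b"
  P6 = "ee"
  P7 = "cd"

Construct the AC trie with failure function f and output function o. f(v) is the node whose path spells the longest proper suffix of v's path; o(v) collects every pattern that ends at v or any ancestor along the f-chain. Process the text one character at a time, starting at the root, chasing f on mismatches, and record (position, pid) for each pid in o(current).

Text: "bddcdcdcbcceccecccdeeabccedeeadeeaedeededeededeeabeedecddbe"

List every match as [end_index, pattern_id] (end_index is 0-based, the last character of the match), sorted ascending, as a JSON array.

Construct AC machine:
Trie (insert patterns):
  n0 'ε': b→4 c→1 d→9 e→15
  n1 'c': c→2 d→19
  n2 'cc': e→3
  n3 'cce': ·  ←P0
  n4 'b': d→5  ←P5
  n5 'bd': d→6
  n6 'bdd': c→7
  n7 'bddc': d→8
  n8 'bddcd': ·  ←P1
  n9 'd': d→10 e→12
  n10 'dd': b→11
  n11 'ddb': ·  ←P2
  n12 'de': e→13
  n13 'dee': a→14
  n14 'deea': ·  ←P3
  n15 'e': d→16 e→18
  n16 'ed': e→17
  n17 'ede': ·  ←P4
  n18 'ee': ·  ←P6
  n19 'cd': ·  ←P7

BFS fail/out derivation:
  n1('c'): parent n0 fail=0; on 'c' 0 → fail=0;  out ∅∪∅=∅
  n4('b'): parent n0 fail=0; on 'b' 0 → fail=0;  out {5}∪∅={5}
  n9('d'): parent n0 fail=0; on 'd' 0 → fail=0;  out ∅∪∅=∅
  n15('e'): parent n0 fail=0; on 'e' 0 → fail=0;  out ∅∪∅=∅
  n2('cc'): parent n1 fail=0; on 'c' 0 → fail=1;  out ∅∪∅=∅
  n5('bd'): parent n4 fail=0; on 'd' 0 → fail=9;  out ∅∪∅=∅
  n10('dd'): parent n9 fail=0; on 'd' 0 → fail=9;  out ∅∪∅=∅
  n12('de'): parent n9 fail=0; on 'e' 0 → fail=15;  out ∅∪∅=∅
  n16('ed'): parent n15 fail=0; on 'd' 0 → fail=9;  out ∅∪∅=∅
  n18('ee'): parent n15 fail=0; on 'e' 0 → fail=15;  out {6}∪∅={6}
  n19('cd'): parent n1 fail=0; on 'd' 0 → fail=9;  out {7}∪∅={7}
  n3('cce'): parent n2 fail=1; on 'e' 1→0 → fail=15;  out {0}∪∅={0}
  n6('bdd'): parent n5 fail=9; on 'd' 9 → fail=10;  out ∅∪∅=∅
  n11('ddb'): parent n10 fail=9; on 'b' 9→0 → fail=4;  out {2}∪{5}={2,5}
  n13('dee'): parent n12 fail=15; on 'e' 15 → fail=18;  out ∅∪{6}={6}
  n17('ede'): parent n16 fail=9; on 'e' 9 → fail=12;  out {4}∪∅={4}
  n7('bddc'): parent n6 fail=10; on 'c' 10→9→0 → fail=1;  out ∅∪∅=∅
  n14('deea'): parent n13 fail=18; on 'a' 18→15→0 → fail=0;  out {3}∪∅={3}
  n8('bddcd'): parent n7 fail=1; on 'd' 1 → fail=19;  out {1}∪{7}={1,7}

Text stream:
[0] read 'b'  n0⇒n4  emit P5@[0:0]
[1] read 'd'  n4⇒n5
[2] read 'd'  n5⇒n6
[3] read 'c'  n6⇒n7
[4] read 'd'  n7⇒n8  emit P1@[0:4],P7@[3:4]
[5] read 'c'  n8⇒n1 (fail-walked)
[6] read 'd'  n1⇒n19  emit P7@[5:6]
[7] read 'c'  n19⇒n1 (fail-walked)
[8] read 'b'  n1⇒n4 (fail-walked)  emit P5@[8:8]
[9] read 'c'  n4⇒n1 (fail-walked)
[10] read 'c'  n1⇒n2
[11] read 'e'  n2⇒n3  emit P0@[9:11]
[12] read 'c'  n3⇒n1 (fail-walked)
[13] read 'c'  n1⇒n2
[14] read 'e'  n2⇒n3  emit P0@[12:14]
[15] read 'c'  n3⇒n1 (fail-walked)
[16] read 'c'  n1⇒n2
[17] read 'c'  n2⇒n2 (fail-walked)
[18] read 'd'  n2⇒n19 (fail-walked)  emit P7@[17:18]
[19] read 'e'  n19⇒n12 (fail-walked)
[20] read 'e'  n12⇒n13  emit P6@[19:20]
[21] read 'a'  n13⇒n14  emit P3@[18:21]
[22] read 'b'  n14⇒n4 (fail-walked)  emit P5@[22:22]
[23] read 'c'  n4⇒n1 (fail-walked)
[24] read 'c'  n1⇒n2
[25] read 'e'  n2⇒n3  emit P0@[23:25]
[26] read 'd'  n3⇒n16 (fail-walked)
[27] read 'e'  n16⇒n17  emit P4@[25:27]
[28] read 'e'  n17⇒n13 (fail-walked)  emit P6@[27:28]
[29] read 'a'  n13⇒n14  emit P3@[26:29]
[30] read 'd'  n14⇒n9 (fail-walked)
[31] read 'e'  n9⇒n12
[32] read 'e'  n12⇒n13  emit P6@[31:32]
[33] read 'a'  n13⇒n14  emit P3@[30:33]
[34] read 'e'  n14⇒n15 (fail-walked)
[35] read 'd'  n15⇒n16
[36] read 'e'  n16⇒n17  emit P4@[34:36]
[37] read 'e'  n17⇒n13 (fail-walked)  emit P6@[36:37]
[38] read 'd'  n13⇒n16 (fail-walked)
[39] read 'e'  n16⇒n17  emit P4@[37:39]
[40] read 'd'  n17⇒n16 (fail-walked)
[41] read 'e'  n16⇒n17  emit P4@[39:41]
[42] read 'e'  n17⇒n13 (fail-walked)  emit P6@[41:42]
[43] read 'd'  n13⇒n16 (fail-walked)
[44] read 'e'  n16⇒n17  emit P4@[42:44]
[45] read 'd'  n17⇒n16 (fail-walked)
[46] read 'e'  n16⇒n17  emit P4@[44:46]
[47] read 'e'  n17⇒n13 (fail-walked)  emit P6@[46:47]
[48] read 'a'  n13⇒n14  emit P3@[45:48]
[49] read 'b'  n14⇒n4 (fail-walked)  emit P5@[49:49]
[50] read 'e'  n4⇒n15 (fail-walked)
[51] read 'e'  n15⇒n18  emit P6@[50:51]
[52] read 'd'  n18⇒n16 (fail-walked)
[53] read 'e'  n16⇒n17  emit P4@[51:53]
[54] read 'c'  n17⇒n1 (fail-walked)
[55] read 'd'  n1⇒n19  emit P7@[54:55]
[56] read 'd'  n19⇒n10 (fail-walked)
[57] read 'b'  n10⇒n11  emit P2@[55:57],P5@[57:57]
[58] read 'e'  n11⇒n15 (fail-walked)

All matches (sorted): [[0,5],[4,1],[4,7],[6,7],[8,5],[11,0],[14,0],[18,7],[20,6],[21,3],[22,5],[25,0],[27,4],[28,6],[29,3],[32,6],[33,3],[36,4],[37,6],[39,4],[41,4],[42,6],[44,4],[46,4],[47,6],[48,3],[49,5],[51,6],[53,4],[55,7],[57,2],[57,5]]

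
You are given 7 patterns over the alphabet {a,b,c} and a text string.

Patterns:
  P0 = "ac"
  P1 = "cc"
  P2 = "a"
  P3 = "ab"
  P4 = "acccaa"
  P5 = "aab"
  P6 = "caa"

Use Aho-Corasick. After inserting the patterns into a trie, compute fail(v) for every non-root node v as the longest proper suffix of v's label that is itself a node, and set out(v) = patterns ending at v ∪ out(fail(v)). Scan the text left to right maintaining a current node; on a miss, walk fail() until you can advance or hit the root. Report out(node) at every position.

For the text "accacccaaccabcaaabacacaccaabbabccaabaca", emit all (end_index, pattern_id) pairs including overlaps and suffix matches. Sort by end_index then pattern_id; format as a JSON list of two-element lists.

Build automaton:
Trie nodes:
  0='ε' goto a→1 c→3
  1='a' goto a→10 b→5 c→2  ←P2
  2='ac' goto c→6  ←P0
  3='c' goto a→12 c→4
  4='cc' goto ·  ←P1
  5='ab' goto ·  ←P3
  6='acc' goto c→7
  7='accc' goto a→8
  8='accca' goto a→9
  9='acccaa' goto ·  ←P4
  10='aa' goto b→11
  11='aab' goto ·  ←P5
  12='ca' goto a→13
  13='caa' goto ·  ←P6

Failure links (BFS by depth):
  fail(1) 'a': from fail(0)=0 chase 'a': 0 ⇒ 0;  out={2}∪out(0)={2}
  fail(3) 'c': from fail(0)=0 chase 'c': 0 ⇒ 0;  out=∅∪out(0)=∅
  fail(2) 'ac': from fail(1)=0 chase 'c': 0 ⇒ 3;  out={0}∪out(3)={0}
  fail(4) 'cc': from fail(3)=0 chase 'c': 0 ⇒ 3;  out={1}∪out(3)={1}
  fail(5) 'ab': from fail(1)=0 chase 'b': 0 ⇒ 0;  out={3}∪out(0)={3}
  fail(10) 'aa': from fail(1)=0 chase 'a': 0 ⇒ 1;  out=∅∪out(1)={2}
  fail(12) 'ca': from fail(3)=0 chase 'a': 0 ⇒ 1;  out=∅∪out(1)={2}
  fail(6) 'acc': from fail(2)=3 chase 'c': 3 ⇒ 4;  out=∅∪out(4)={1}
  fail(11) 'aab': from fail(10)=1 chase 'b': 1 ⇒ 5;  out={5}∪out(5)={3,5}
  fail(13) 'caa': from fail(12)=1 chase 'a': 1 ⇒ 10;  out={6}∪out(10)={2,6}
  fail(7) 'accc': from fail(6)=4 chase 'c': 4→3 ⇒ 4;  out=∅∪out(4)={1}
  fail(8) 'accca': from fail(7)=4 chase 'a': 4→3 ⇒ 12;  out=∅∪out(12)={2}
  fail(9) 'acccaa': from fail(8)=12 chase 'a': 12 ⇒ 13;  out={4}∪out(13)={2,4,6}

Run:
pos 0 'a': at 1  ** P2@[0:0]
pos 1 'c': at 2  ** P0@[0:1]
pos 2 'c': at 6  ** P1@[1:2]
pos 3 'a': at 12 (via fail)  ** P2@[3:3]
pos 4 'c': at 2 (via fail)  ** P0@[3:4]
pos 5 'c': at 6  ** P1@[4:5]
pos 6 'c': at 7  ** P1@[5:6]
pos 7 'a': at 8  ** P2@[7:7]
pos 8 'a': at 9  ** P2@[8:8],P4@[3:8],P6@[6:8]
pos 9 'c': at 2 (via fail)  ** P0@[8:9]
pos 10 'c': at 6  ** P1@[9:10]
pos 11 'a': at 12 (via fail)  ** P2@[11:11]
pos 12 'b': at 5 (via fail)  ** P3@[11:12]
pos 13 'c': at 3 (via fail)
pos 14 'a': at 12  ** P2@[14:14]
pos 15 'a': at 13  ** P2@[15:15],P6@[13:15]
pos 16 'a': at 10 (via fail)  ** P2@[16:16]
pos 17 'b': at 11  ** P3@[16:17],P5@[15:17]
pos 18 'a': at 1 (via fail)  ** P2@[18:18]
pos 19 'c': at 2  ** P0@[18:19]
pos 20 'a': at 12 (via fail)  ** P2@[20:20]
pos 21 'c': at 2 (via fail)  ** P0@[20:21]
pos 22 'a': at 12 (via fail)  ** P2@[22:22]
pos 23 'c': at 2 (via fail)  ** P0@[22:23]
pos 24 'c': at 6  ** P1@[23:24]
pos 25 'a': at 12 (via fail)  ** P2@[25:25]
pos 26 'a': at 13  ** P2@[26:26],P6@[24:26]
pos 27 'b': at 11 (via fail)  ** P3@[26:27],P5@[25:27]
pos 28 'b': at 0 (via fail)
pos 29 'a': at 1  ** P2@[29:29]
pos 30 'b': at 5  ** P3@[29:30]
pos 31 'c': at 3 (via fail)
pos 32 'c': at 4  ** P1@[31:32]
pos 33 'a': at 12 (via fail)  ** P2@[33:33]
pos 34 'a': at 13  ** P2@[34:34],P6@[32:34]
pos 35 'b': at 11 (via fail)  ** P3@[34:35],P5@[33:35]
pos 36 'a': at 1 (via fail)  ** P2@[36:36]
pos 37 'c': at 2  ** P0@[36:37]
pos 38 'a': at 12 (via fail)  ** P2@[38:38]

Matches: [[0,2],[1,0],[2,1],[3,2],[4,0],[5,1],[6,1],[7,2],[8,2],[8,4],[8,6],[9,0],[10,1],[11,2],[12,3],[14,2],[15,2],[15,6],[16,2],[17,3],[17,5],[18,2],[19,0],[20,2],[21,0],[22,2],[23,0],[24,1],[25,2],[26,2],[26,6],[27,3],[27,5],[29,2],[30,3],[32,1],[33,2],[34,2],[34,6],[35,3],[35,5],[36,2],[37,0],[38,2]]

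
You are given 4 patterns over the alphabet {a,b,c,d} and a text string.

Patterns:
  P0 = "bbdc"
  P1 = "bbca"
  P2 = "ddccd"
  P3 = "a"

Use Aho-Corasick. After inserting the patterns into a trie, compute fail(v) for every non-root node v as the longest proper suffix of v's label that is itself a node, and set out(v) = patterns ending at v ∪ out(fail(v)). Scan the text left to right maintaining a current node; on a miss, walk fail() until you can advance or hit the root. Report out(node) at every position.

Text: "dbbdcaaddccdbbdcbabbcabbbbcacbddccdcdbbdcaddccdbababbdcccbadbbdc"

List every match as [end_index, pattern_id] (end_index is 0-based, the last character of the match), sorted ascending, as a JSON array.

Construct AC machine:
Trie nodes:
  n0 'ε': a→12 b→1 d→7
  n1 'b': b→2
  n2 'bb': c→5 d→3
  n3 'bbd': c→4
  n4 'bbdc': ·  ←P0
  n5 'bbc': a→6
  n6 'bbca': ·  ←P1
  n7 'd': d→8
  n8 'dd': c→9
  n9 'ddc': c→10
  n10 'ddcc': d→11
  n11 'ddccd': ·  ←P2
  n12 'a': ·  ←P3

BFS fail/out derivation:
  fail(1) 'b': from fail(0)=0 chase 'b': 0 ⇒ 0;  out=∅∪out(0)=∅
  fail(7) 'd': from fail(0)=0 chase 'd': 0 ⇒ 0;  out=∅∪out(0)=∅
  fail(12) 'a': from fail(0)=0 chase 'a': 0 ⇒ 0;  out={3}∪out(0)={3}
  fail(2) 'bb': from fail(1)=0 chase 'b': 0 ⇒ 1;  out=∅∪out(1)=∅
  fail(8) 'dd': from fail(7)=0 chase 'd': 0 ⇒ 7;  out=∅∪out(7)=∅
  fail(3) 'bbd': from fail(2)=1 chase 'd': 1→0 ⇒ 7;  out=∅∪out(7)=∅
  fail(5) 'bbc': from fail(2)=1 chase 'c': 1→0 ⇒ 0;  out=∅∪out(0)=∅
  fail(9) 'ddc': from fail(8)=7 chase 'c': 7→0 ⇒ 0;  out=∅∪out(0)=∅
  fail(4) 'bbdc': from fail(3)=7 chase 'c': 7→0 ⇒ 0;  out={0}∪out(0)={0}
  fail(6) 'bbca': from fail(5)=0 chase 'a': 0 ⇒ 12;  out={1}∪out(12)={1,3}
  fail(10) 'ddcc': from fail(9)=0 chase 'c': 0 ⇒ 0;  out=∅∪out(0)=∅
  fail(11) 'ddccd': from fail(10)=0 chase 'd': 0 ⇒ 7;  out={2}∪out(7)={2}

Run:
i=0 'd': node 0→7
i=1 'b': node 7→1 (via fail)
i=2 'b': node 1→2
i=3 'd': node 2→3
i=4 'c': node 3→4  ** P0@[1:4]
i=5 'a': node 4→12 (via fail)  ** P3@[5:5]
i=6 'a': node 12→12 (via fail)  ** P3@[6:6]
i=7 'd': node 12→7 (via fail)
i=8 'd': node 7→8
i=9 'c': node 8→9
i=10 'c': node 9→10
i=11 'd': node 10→11  ** P2@[7:11]
i=12 'b': node 11→1 (via fail)
i=13 'b': node 1→2
i=14 'd': node 2→3
i=15 'c': node 3→4  ** P0@[12:15]
i=16 'b': node 4→1 (via fail)
i=17 'a': node 1→12 (via fail)  ** P3@[17:17]
i=18 'b': node 12→1 (via fail)
i=19 'b': node 1→2
i=20 'c': node 2→5
i=21 'a': node 5→6  ** P1@[18:21],P3@[21:21]
i=22 'b': node 6→1 (via fail)
i=23 'b': node 1→2
i=24 'b': node 2→2 (via fail)
i=25 'b': node 2→2 (via fail)
i=26 'c': node 2→5
i=27 'a': node 5→6  ** P1@[24:27],P3@[27:27]
i=28 'c': node 6→0 (via fail)
i=29 'b': node 0→1
i=30 'd': node 1→7 (via fail)
i=31 'd': node 7→8
i=32 'c': node 8→9
i=33 'c': node 9→10
i=34 'd': node 10→11  ** P2@[30:34]
i=35 'c': node 11→0 (via fail)
i=36 'd': node 0→7
i=37 'b': node 7→1 (via fail)
i=38 'b': node 1→2
i=39 'd': node 2→3
i=40 'c': node 3→4  ** P0@[37:40]
i=41 'a': node 4→12 (via fail)  ** P3@[41:41]
i=42 'd': node 12→7 (via fail)
i=43 'd': node 7→8
i=44 'c': node 8→9
i=45 'c': node 9→10
i=46 'd': node 10→11  ** P2@[42:46]
i=47 'b': node 11→1 (via fail)
i=48 'a': node 1→12 (via fail)  ** P3@[48:48]
i=49 'b': node 12→1 (via fail)
i=50 'a': node 1→12 (via fail)  ** P3@[50:50]
i=51 'b': node 12→1 (via fail)
i=52 'b': node 1→2
i=53 'd': node 2→3
i=54 'c': node 3→4  ** P0@[51:54]
i=55 'c': node 4→0 (via fail)
i=56 'c': node 0→0
i=57 'b': node 0→1
i=58 'a': node 1→12 (via fail)  ** P3@[58:58]
i=59 'd': node 12→7 (via fail)
i=60 'b': node 7→1 (via fail)
i=61 'b': node 1→2
i=62 'd': node 2→3
i=63 'c': node 3→4  ** P0@[60:63]

Matches: [[4,0],[5,3],[6,3],[11,2],[15,0],[17,3],[21,1],[21,3],[27,1],[27,3],[34,2],[40,0],[41,3],[46,2],[48,3],[50,3],[54,0],[58,3],[63,0]]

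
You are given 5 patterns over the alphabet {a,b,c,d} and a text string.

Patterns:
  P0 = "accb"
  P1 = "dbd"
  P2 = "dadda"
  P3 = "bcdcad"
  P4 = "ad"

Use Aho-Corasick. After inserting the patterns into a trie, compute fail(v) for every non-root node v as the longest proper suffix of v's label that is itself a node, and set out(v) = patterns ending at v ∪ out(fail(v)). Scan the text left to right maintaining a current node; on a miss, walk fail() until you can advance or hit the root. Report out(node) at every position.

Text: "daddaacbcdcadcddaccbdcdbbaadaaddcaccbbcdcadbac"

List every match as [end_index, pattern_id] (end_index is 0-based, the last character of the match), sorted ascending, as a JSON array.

Build:
Trie (insert patterns):
  0='ε' goto a→1 b→12 d→5
  1='a' goto c→2 d→18
  2='ac' goto c→3
  3='acc' goto b→4
  4='accb' goto ·  ←P0
  5='d' goto a→8 b→6
  6='db' goto d→7
  7='dbd' goto ·  ←P1
  8='da' goto d→9
  9='dad' goto d→10
  10='dadd' goto a→11
  11='dadda' goto ·  ←P2
  12='b' goto c→13
  13='bc' goto d→14
  14='bcd' goto c→15
  15='bcdc' goto a→16
  16='bcdca' goto d→17
  17='bcdcad' goto ·  ←P3
  18='ad' goto ·  ←P4

BFS fail/out derivation:
  n1('a'): parent n0 fail=0; on 'a' 0 → fail=0;  out ∅∪∅=∅
  n5('d'): parent n0 fail=0; on 'd' 0 → fail=0;  out ∅∪∅=∅
  n12('b'): parent n0 fail=0; on 'b' 0 → fail=0;  out ∅∪∅=∅
  n2('ac'): parent n1 fail=0; on 'c' 0 → fail=0;  out ∅∪∅=∅
  n6('db'): parent n5 fail=0; on 'b' 0 → fail=12;  out ∅∪∅=∅
  n8('da'): parent n5 fail=0; on 'a' 0 → fail=1;  out ∅∪∅=∅
  n13('bc'): parent n12 fail=0; on 'c' 0 → fail=0;  out ∅∪∅=∅
  n18('ad'): parent n1 fail=0; on 'd' 0 → fail=5;  out {4}∪∅={4}
  n3('acc'): parent n2 fail=0; on 'c' 0 → fail=0;  out ∅∪∅=∅
  n7('dbd'): parent n6 fail=12; on 'd' 12→0 → fail=5;  out {1}∪∅={1}
  n9('dad'): parent n8 fail=1; on 'd' 1 → fail=18;  out ∅∪{4}={4}
  n14('bcd'): parent n13 fail=0; on 'd' 0 → fail=5;  out ∅∪∅=∅
  n4('accb'): parent n3 fail=0; on 'b' 0 → fail=12;  out {0}∪∅={0}
  n10('dadd'): parent n9 fail=18; on 'd' 18→5→0 → fail=5;  out ∅∪∅=∅
  n15('bcdc'): parent n14 fail=5; on 'c' 5→0 → fail=0;  out ∅∪∅=∅
  n11('dadda'): parent n10 fail=5; on 'a' 5 → fail=8;  out {2}∪∅={2}
  n16('bcdca'): parent n15 fail=0; on 'a' 0 → fail=1;  out ∅∪∅=∅
  n17('bcdcad'): parent n16 fail=1; on 'd' 1 → fail=18;  out {3}∪{4}={3,4}

Scan:
i=0 'd': node 0→5
i=1 'a': node 5→8
i=2 'd': node 8→9  → match P4@[1:2]
i=3 'd': node 9→10
i=4 'a': node 10→11  → match P2@[0:4]
i=5 'a': node 11→1 (fail-walked)
i=6 'c': node 1→2
i=7 'b': node 2→12 (fail-walked)
i=8 'c': node 12→13
i=9 'd': node 13→14
i=10 'c': node 14→15
i=11 'a': node 15→16
i=12 'd': node 16→17  → match P3@[7:12],P4@[11:12]
i=13 'c': node 17→0 (fail-walked)
i=14 'd': node 0→5
i=15 'd': node 5→5 (fail-walked)
i=16 'a': node 5→8
i=17 'c': node 8→2 (fail-walked)
i=18 'c': node 2→3
i=19 'b': node 3→4  → match P0@[16:19]
i=20 'd': node 4→5 (fail-walked)
i=21 'c': node 5→0 (fail-walked)
i=22 'd': node 0→5
i=23 'b': node 5→6
i=24 'b': node 6→12 (fail-walked)
i=25 'a': node 12→1 (fail-walked)
i=26 'a': node 1→1 (fail-walked)
i=27 'd': node 1→18  → match P4@[26:27]
i=28 'a': node 18→8 (fail-walked)
i=29 'a': node 8→1 (fail-walked)
i=30 'd': node 1→18  → match P4@[29:30]
i=31 'd': node 18→5 (fail-walked)
i=32 'c': node 5→0 (fail-walked)
i=33 'a': node 0→1
i=34 'c': node 1→2
i=35 'c': node 2→3
i=36 'b': node 3→4  → match P0@[33:36]
i=37 'b': node 4→12 (fail-walked)
i=38 'c': node 12→13
i=39 'd': node 13→14
i=40 'c': node 14→15
i=41 'a': node 15→16
i=42 'd': node 16→17  → match P3@[37:42],P4@[41:42]
i=43 'b': node 17→6 (fail-walked)
i=44 'a': node 6→1 (fail-walked)
i=45 'c': node 1→2

Result: [[2,4],[4,2],[12,3],[12,4],[19,0],[27,4],[30,4],[36,0],[42,3],[42,4]]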